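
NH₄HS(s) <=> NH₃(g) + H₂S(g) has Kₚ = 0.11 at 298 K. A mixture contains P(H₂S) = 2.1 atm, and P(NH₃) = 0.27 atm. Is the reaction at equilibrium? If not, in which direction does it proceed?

in the reverse direction

(NH₄HS is a pure solid — omitted from Qₚ.)
Qₚ = P(NH₃)·P(H₂S) = (0.27)·(2.1) = 0.57
Qₚ = 0.57 > Kₚ = 0.11, so the reverse reaction proceeds.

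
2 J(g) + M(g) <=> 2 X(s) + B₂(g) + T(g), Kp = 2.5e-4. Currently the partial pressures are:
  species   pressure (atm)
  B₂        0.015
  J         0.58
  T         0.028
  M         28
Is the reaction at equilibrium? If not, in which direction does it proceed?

(X is a pure solid — omitted from Qp.)
Qp = P(B₂)·P(T) / (P(J)²·P(M)) = (0.015)·(0.028) / ((0.58)²·(28)) = 4.5e-5
Qp = 4.5e-5 < Kp = 2.5e-4, so the forward reaction proceeds.

to the right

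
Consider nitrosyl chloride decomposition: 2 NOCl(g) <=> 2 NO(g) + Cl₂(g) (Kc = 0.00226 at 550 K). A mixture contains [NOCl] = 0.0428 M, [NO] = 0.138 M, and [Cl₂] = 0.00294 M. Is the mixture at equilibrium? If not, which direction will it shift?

no; Q > K, reaction proceeds in reverse

Qc = [NO]²·[Cl₂] / [NOCl]² = (0.138)²·(0.00294) / (0.0428)² = 0.0306
Qc = 0.0306 > Kc = 0.00226: net reverse reaction.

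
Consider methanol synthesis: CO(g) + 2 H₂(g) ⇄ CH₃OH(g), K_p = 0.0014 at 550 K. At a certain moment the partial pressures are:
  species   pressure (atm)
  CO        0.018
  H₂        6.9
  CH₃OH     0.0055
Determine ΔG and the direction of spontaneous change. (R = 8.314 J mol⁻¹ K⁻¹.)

ΔG = 6.96 kJ/mol; the forward reaction is non-spontaneous

Q_p = P(CH₃OH) / (P(CO)·P(H₂)²) = (0.0055) / ((0.018)·(6.9)²) = 0.00642
ΔG = RT ln(Q_p/K_p) = (8.314 J mol⁻¹ K⁻¹)(550 K) × ln(0.00642/0.0014)
   = (4.573 kJ/mol)(1.523) = 6.96 kJ/mol
ΔG > 0, so the forward reaction is non-spontaneous (proceeds in reverse).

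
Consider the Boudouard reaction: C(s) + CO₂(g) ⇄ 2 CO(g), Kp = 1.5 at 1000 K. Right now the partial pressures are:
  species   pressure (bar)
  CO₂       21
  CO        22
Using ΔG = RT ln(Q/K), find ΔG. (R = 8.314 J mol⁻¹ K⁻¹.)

(C is a pure solid — omitted from Qp.)
Qp = P(CO)² / P(CO₂) = (22)² / (21) = 23.0
ΔG = RT ln(Qp/Kp) = (8.314 J mol⁻¹ K⁻¹)(1000 K) × ln(23.0/1.5)
   = (8.314 kJ/mol)(2.730) = 22.7 kJ/mol
ΔG > 0, so the forward reaction is non-spontaneous (proceeds in reverse).

ΔG = 22.7 kJ/mol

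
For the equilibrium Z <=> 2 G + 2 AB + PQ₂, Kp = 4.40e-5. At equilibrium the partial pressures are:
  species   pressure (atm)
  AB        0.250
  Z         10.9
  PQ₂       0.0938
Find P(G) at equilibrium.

P(G) = 0.286 atm

At equilibrium, Kp = P(G)²·P(AB)²·P(PQ₂) / P(Z) = 4.40e-5.
(P(G))²·(0.250)²·(0.0938) / (10.9) = 4.40e-5
P(G)² = 0.0818 ⇒ P(G) = 0.286 atm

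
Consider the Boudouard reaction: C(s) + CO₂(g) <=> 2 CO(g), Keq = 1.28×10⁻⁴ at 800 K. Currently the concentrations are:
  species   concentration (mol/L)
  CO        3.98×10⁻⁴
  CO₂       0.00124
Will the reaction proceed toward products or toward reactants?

at equilibrium

(C is a pure solid — omitted from Q.)
Q = [CO]² / [CO₂] = (3.98×10⁻⁴)² / (0.00124) = 1.28×10⁻⁴
Q = 1.28×10⁻⁴ = Keq, so the system is already at equilibrium.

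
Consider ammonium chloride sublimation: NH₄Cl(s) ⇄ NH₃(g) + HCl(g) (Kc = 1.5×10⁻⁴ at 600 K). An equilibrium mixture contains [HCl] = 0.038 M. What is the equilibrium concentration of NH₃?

[NH₃] = 0.0039 M

(NH₄Cl is a pure solid — omitted from Kc.)
At equilibrium, Kc = [NH₃]·[HCl] = 1.5×10⁻⁴.
([NH₃])·(0.038) = 1.5×10⁻⁴
[NH₃] = 0.00395 = 0.0039 M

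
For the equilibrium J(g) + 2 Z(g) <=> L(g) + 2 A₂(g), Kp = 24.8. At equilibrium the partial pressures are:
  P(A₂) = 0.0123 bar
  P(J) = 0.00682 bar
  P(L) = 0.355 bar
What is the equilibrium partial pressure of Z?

At equilibrium, Kp = P(L)·P(A₂)² / (P(J)·P(Z)²) = 24.8.
(0.355)·(0.0123)² / ((0.00682)·(P(Z))²) = 24.8
P(Z)² = 3.18e-4 ⇒ P(Z) = 0.0178 bar

P(Z) = 0.0178 bar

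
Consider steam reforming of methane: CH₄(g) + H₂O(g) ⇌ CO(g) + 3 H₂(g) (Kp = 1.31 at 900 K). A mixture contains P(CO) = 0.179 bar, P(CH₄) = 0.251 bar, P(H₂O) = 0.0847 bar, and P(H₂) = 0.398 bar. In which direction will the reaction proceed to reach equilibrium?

Qp = P(CO)·P(H₂)³ / (P(CH₄)·P(H₂O)) = (0.179)·(0.398)³ / ((0.251)·(0.0847)) = 0.531
Qp = 0.531 < Kp = 1.31, so the forward reaction proceeds.

toward products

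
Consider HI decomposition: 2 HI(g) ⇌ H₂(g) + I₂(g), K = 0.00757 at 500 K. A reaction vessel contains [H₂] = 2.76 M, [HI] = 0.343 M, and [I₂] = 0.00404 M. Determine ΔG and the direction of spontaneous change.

ΔG = 10.5 kJ/mol; the forward reaction is non-spontaneous

Q = [H₂]·[I₂] / [HI]² = (2.76)·(0.00404) / (0.343)² = 0.0948
ΔG = RT ln(Q/K) = (8.314 J mol⁻¹ K⁻¹)(500 K) × ln(0.0948/0.00757)
   = (4.157 kJ/mol)(2.528) = 10.5 kJ/mol
ΔG > 0, so the forward reaction is non-spontaneous (proceeds in reverse).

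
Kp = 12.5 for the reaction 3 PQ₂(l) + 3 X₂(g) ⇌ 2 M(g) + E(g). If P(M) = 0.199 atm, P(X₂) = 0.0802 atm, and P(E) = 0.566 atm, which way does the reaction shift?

toward reactants

(PQ₂ is a pure liquid — omitted from Qp.)
Qp = P(M)²·P(E) / P(X₂)³ = (0.199)²·(0.566) / (0.0802)³ = 43.5
Qp = 43.5 > Kp = 12.5, so the reverse reaction proceeds.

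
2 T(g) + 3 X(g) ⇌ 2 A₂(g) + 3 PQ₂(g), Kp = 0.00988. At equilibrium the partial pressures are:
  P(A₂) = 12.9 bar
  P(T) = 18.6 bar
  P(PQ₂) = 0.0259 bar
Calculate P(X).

P(X) = 0.0946 bar

At equilibrium, Kp = P(A₂)²·P(PQ₂)³ / (P(T)²·P(X)³) = 0.00988.
(12.9)²·(0.0259)³ / ((18.6)²·(P(X))³) = 0.00988
P(X)³ = 8.46×10⁻⁴ ⇒ P(X) = 0.0946 bar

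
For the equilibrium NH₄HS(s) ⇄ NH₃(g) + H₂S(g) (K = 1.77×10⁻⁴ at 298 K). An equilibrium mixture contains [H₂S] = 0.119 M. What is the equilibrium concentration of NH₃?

[NH₃] = 0.00149 M

(NH₄HS is a pure solid — omitted from K.)
At equilibrium, K = [NH₃]·[H₂S] = 1.77×10⁻⁴.
([NH₃])·(0.119) = 1.77×10⁻⁴
[NH₃] = 0.00149 M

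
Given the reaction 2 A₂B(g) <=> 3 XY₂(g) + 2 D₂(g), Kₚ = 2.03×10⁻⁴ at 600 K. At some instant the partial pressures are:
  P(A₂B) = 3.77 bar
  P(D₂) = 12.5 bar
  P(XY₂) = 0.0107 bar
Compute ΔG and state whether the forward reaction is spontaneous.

ΔG = -13.5 kJ/mol; the forward reaction is spontaneous

Qₚ = P(XY₂)³·P(D₂)² / P(A₂B)² = (0.0107)³·(12.5)² / (3.77)² = 1.35×10⁻⁵
ΔG = RT ln(Qₚ/Kₚ) = (8.314 J mol⁻¹ K⁻¹)(600 K) × ln(1.35×10⁻⁵/2.03×10⁻⁴)
   = (4.988 kJ/mol)(-2.711) = -13.5 kJ/mol
ΔG < 0, so the forward reaction is spontaneous (proceeds forward).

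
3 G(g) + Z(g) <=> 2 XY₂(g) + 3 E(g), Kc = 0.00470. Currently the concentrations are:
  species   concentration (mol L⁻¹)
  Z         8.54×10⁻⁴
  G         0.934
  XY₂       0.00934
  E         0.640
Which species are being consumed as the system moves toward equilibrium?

XY₂, E (products)

Qc = [XY₂]²·[E]³ / ([G]³·[Z]) = (0.00934)²·(0.640)³ / ((0.934)³·(8.54×10⁻⁴)) = 0.0329
Qc = 0.0329 > Kc = 0.00470: net reverse reaction.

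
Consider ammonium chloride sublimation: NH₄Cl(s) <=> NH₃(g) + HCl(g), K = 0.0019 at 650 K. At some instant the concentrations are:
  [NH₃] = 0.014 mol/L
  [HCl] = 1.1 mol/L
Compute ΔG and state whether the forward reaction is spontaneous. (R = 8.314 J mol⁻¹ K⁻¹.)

ΔG = 11.3 kJ/mol; the forward reaction is non-spontaneous

(NH₄Cl is a pure solid — omitted from Q.)
Q = [NH₃]·[HCl] = (0.014)·(1.1) = 0.0154
ΔG = RT ln(Q/K) = (8.314 J mol⁻¹ K⁻¹)(650 K) × ln(0.0154/0.0019)
   = (5.404 kJ/mol)(2.093) = 11.3 kJ/mol
ΔG > 0, so the forward reaction is non-spontaneous (proceeds in reverse).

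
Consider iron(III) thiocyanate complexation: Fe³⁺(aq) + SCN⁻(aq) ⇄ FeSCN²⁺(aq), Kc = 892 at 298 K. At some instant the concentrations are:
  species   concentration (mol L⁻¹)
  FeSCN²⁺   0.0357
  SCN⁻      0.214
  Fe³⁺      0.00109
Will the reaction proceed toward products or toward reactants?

to the right

Qc = [FeSCN²⁺] / ([Fe³⁺]·[SCN⁻]) = (0.0357) / ((0.00109)·(0.214)) = 153
Qc = 153 < Kc = 892, so the forward reaction proceeds.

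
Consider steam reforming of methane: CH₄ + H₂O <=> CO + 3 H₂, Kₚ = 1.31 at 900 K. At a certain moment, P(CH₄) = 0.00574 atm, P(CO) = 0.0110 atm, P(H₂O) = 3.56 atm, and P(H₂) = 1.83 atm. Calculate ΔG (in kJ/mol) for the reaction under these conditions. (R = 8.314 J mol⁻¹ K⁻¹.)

ΔG = 6.91 kJ/mol

Qₚ = P(CO)·P(H₂)³ / (P(CH₄)·P(H₂O)) = (0.0110)·(1.83)³ / ((0.00574)·(3.56)) = 3.30
ΔG = RT ln(Qₚ/Kₚ) = (8.314 J mol⁻¹ K⁻¹)(900 K) × ln(3.30/1.31)
   = (7.483 kJ/mol)(0.9239) = 6.91 kJ/mol
ΔG > 0, so the forward reaction is non-spontaneous (proceeds in reverse).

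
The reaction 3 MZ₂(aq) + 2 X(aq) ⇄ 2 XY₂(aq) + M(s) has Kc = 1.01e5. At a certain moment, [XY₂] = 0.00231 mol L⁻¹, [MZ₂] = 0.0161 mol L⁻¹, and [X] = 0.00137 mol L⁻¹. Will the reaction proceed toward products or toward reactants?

reverse (toward reactants)

(M is a pure solid — omitted from Qc.)
Qc = [XY₂]² / ([MZ₂]³·[X]²) = (0.00231)² / ((0.0161)³·(0.00137)²) = 6.81e5
Qc = 6.81e5 > Kc = 1.01e5, so the reverse reaction proceeds.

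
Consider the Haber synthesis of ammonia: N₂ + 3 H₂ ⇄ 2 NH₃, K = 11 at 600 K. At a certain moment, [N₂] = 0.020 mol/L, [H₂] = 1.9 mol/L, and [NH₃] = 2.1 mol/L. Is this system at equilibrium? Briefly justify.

Q = [NH₃]² / ([N₂]·[H₂]³) = (2.1)² / ((0.020)·(1.9)³) = 32
Q = 32 > K = 11: net reverse reaction.

no; Q > K, reaction proceeds in reverse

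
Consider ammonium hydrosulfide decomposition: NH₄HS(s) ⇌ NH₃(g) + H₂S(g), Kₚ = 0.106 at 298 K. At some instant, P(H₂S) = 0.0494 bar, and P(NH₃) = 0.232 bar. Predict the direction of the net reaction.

forward (toward products)

(NH₄HS is a pure solid — omitted from Qₚ.)
Qₚ = P(NH₃)·P(H₂S) = (0.232)·(0.0494) = 0.0115
Qₚ = 0.0115 < Kₚ = 0.106, so the forward reaction proceeds.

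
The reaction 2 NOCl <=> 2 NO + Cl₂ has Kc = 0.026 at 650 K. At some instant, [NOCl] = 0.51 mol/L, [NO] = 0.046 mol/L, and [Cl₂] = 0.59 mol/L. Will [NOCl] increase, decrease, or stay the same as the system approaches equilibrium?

Qc = [NO]²·[Cl₂] / [NOCl]² = (0.046)²·(0.59) / (0.51)² = 0.0048
Qc = 0.0048 < Kc = 0.026: net forward reaction.
NOCl is a reactant, so it decreases.

decrease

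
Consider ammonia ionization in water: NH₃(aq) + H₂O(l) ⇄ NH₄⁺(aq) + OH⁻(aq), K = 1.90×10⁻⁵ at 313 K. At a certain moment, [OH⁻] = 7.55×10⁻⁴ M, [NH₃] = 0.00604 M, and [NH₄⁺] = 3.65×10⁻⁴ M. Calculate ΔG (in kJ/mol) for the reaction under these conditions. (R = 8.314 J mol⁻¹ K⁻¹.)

ΔG = 2.28 kJ/mol

(H₂O is a pure liquid — omitted from Q.)
Q = [NH₄⁺]·[OH⁻] / [NH₃] = (3.65×10⁻⁴)·(7.55×10⁻⁴) / (0.00604) = 4.56×10⁻⁵
ΔG = RT ln(Q/K) = (8.314 J mol⁻¹ K⁻¹)(313 K) × ln(4.56×10⁻⁵/1.90×10⁻⁵)
   = (2.602 kJ/mol)(0.8755) = 2.28 kJ/mol
ΔG > 0, so the forward reaction is non-spontaneous (proceeds in reverse).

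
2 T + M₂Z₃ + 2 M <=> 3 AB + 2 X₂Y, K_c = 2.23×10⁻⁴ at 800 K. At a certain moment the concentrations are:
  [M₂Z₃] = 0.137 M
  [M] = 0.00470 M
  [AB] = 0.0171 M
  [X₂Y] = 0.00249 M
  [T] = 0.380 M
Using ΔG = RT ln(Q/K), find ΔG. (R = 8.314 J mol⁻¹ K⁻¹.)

ΔG = -7.62 kJ/mol

Q_c = [AB]³·[X₂Y]² / ([T]²·[M₂Z₃]·[M]²) = (0.0171)³·(0.00249)² / ((0.380)²·(0.137)·(0.00470)²) = 7.09×10⁻⁵
ΔG = RT ln(Q_c/K_c) = (8.314 J mol⁻¹ K⁻¹)(800 K) × ln(7.09×10⁻⁵/2.23×10⁻⁴)
   = (6.651 kJ/mol)(-1.146) = -7.62 kJ/mol
ΔG < 0, so the forward reaction is spontaneous (proceeds forward).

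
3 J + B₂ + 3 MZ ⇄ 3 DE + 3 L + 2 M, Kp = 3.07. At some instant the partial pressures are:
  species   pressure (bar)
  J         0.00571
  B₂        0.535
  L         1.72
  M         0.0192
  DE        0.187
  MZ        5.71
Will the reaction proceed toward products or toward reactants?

Qp = P(DE)³·P(L)³·P(M)² / (P(J)³·P(B₂)·P(MZ)³) = (0.187)³·(1.72)³·(0.0192)² / ((0.00571)³·(0.535)·(5.71)³) = 0.662
Qp = 0.662 < Kp = 3.07, so the forward reaction proceeds.

to the right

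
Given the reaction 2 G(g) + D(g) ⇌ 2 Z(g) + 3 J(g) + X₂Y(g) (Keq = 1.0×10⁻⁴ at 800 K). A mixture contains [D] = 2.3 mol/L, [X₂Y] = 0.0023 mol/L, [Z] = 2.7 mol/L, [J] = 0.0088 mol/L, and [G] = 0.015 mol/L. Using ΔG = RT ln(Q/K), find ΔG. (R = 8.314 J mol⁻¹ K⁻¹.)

Q = [Z]²·[J]³·[X₂Y] / ([G]²·[D]) = (2.7)²·(0.0088)³·(0.0023) / ((0.015)²·(2.3)) = 2.21×10⁻⁵
ΔG = RT ln(Q/Keq) = (8.314 J mol⁻¹ K⁻¹)(800 K) × ln(2.21×10⁻⁵/1.0×10⁻⁴)
   = (6.651 kJ/mol)(-1.510) = -10.0 kJ/mol
ΔG < 0, so the forward reaction is spontaneous (proceeds forward).

ΔG = -10.0 kJ/mol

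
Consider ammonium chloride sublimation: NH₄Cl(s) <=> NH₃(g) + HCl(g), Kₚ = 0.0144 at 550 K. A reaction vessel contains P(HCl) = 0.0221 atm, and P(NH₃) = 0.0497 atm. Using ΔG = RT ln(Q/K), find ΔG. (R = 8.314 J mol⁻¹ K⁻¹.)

(NH₄Cl is a pure solid — omitted from Qₚ.)
Qₚ = P(NH₃)·P(HCl) = (0.0497)·(0.0221) = 0.00110
ΔG = RT ln(Qₚ/Kₚ) = (8.314 J mol⁻¹ K⁻¹)(550 K) × ln(0.00110/0.0144)
   = (4.573 kJ/mol)(-2.572) = -11.8 kJ/mol
ΔG < 0, so the forward reaction is spontaneous (proceeds forward).

ΔG = -11.8 kJ/mol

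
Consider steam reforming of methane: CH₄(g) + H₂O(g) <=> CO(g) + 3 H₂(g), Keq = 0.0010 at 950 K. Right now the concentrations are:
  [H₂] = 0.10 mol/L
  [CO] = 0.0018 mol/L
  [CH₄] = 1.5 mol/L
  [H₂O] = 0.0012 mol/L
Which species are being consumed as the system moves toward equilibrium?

Q = [CO]·[H₂]³ / ([CH₄]·[H₂O]) = (0.0018)·(0.10)³ / ((1.5)·(0.0012)) = 0.0010
Q = 0.0010 = Keq; the system is at equilibrium.

none (at equilibrium)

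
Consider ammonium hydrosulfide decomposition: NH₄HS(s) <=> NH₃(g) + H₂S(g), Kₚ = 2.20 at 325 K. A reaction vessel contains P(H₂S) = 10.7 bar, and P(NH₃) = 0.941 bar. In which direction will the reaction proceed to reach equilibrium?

reverse (toward reactants)

(NH₄HS is a pure solid — omitted from Qₚ.)
Qₚ = P(NH₃)·P(H₂S) = (0.941)·(10.7) = 10.1
Qₚ = 10.1 > Kₚ = 2.20, so the reverse reaction proceeds.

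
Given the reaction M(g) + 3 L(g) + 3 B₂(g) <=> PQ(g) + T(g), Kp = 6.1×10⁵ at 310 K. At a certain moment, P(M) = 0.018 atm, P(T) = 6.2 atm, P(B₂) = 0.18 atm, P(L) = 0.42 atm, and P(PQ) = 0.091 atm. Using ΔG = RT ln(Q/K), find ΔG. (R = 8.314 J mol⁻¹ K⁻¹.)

ΔG = -5.49 kJ/mol

Qp = P(PQ)·P(T) / (P(M)·P(L)³·P(B₂)³) = (0.091)·(6.2) / ((0.018)·(0.42)³·(0.18)³) = 72500
ΔG = RT ln(Qp/Kp) = (8.314 J mol⁻¹ K⁻¹)(310 K) × ln(72500/6.1×10⁵)
   = (2.577 kJ/mol)(-2.130) = -5.49 kJ/mol
ΔG < 0, so the forward reaction is spontaneous (proceeds forward).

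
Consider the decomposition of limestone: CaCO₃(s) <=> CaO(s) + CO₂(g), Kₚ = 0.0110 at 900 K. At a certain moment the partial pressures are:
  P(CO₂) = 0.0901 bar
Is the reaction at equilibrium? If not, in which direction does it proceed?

(CaCO₃, CaO are pure solids — omitted from Qₚ.)
Qₚ = P(CO₂) = 0.0901
Qₚ = 0.0901 > Kₚ = 0.0110, so the reverse reaction proceeds.

reverse (toward reactants)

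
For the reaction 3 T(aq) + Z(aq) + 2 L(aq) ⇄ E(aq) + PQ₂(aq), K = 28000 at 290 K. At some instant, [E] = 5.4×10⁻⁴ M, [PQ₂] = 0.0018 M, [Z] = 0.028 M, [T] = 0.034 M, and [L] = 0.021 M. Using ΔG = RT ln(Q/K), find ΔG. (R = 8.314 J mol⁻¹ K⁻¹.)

ΔG = -6.36 kJ/mol

Q = [E]·[PQ₂] / ([T]³·[Z]·[L]²) = (5.4×10⁻⁴)·(0.0018) / ((0.034)³·(0.028)·(0.021)²) = 2000
ΔG = RT ln(Q/K) = (8.314 J mol⁻¹ K⁻¹)(290 K) × ln(2000/28000)
   = (2.411 kJ/mol)(-2.639) = -6.36 kJ/mol
ΔG < 0, so the forward reaction is spontaneous (proceeds forward).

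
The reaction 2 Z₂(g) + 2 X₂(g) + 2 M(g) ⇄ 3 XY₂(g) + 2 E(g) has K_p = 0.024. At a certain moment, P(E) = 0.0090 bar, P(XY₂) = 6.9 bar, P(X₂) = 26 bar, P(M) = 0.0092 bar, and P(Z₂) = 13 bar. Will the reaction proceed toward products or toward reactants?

Q_p = P(XY₂)³·P(E)² / (P(Z₂)²·P(X₂)²·P(M)²) = (6.9)³·(0.0090)² / ((13)²·(26)²·(0.0092)²) = 0.0028
Q_p = 0.0028 < K_p = 0.024, so the forward reaction proceeds.

forward (toward products)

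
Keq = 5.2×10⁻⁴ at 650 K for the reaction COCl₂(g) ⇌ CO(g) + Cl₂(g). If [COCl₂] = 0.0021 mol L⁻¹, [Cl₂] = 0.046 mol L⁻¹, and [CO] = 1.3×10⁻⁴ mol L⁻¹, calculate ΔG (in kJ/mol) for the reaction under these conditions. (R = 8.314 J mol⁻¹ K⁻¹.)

ΔG = 9.19 kJ/mol

Q = [CO]·[Cl₂] / [COCl₂] = (1.3×10⁻⁴)·(0.046) / (0.0021) = 0.00285
ΔG = RT ln(Q/Keq) = (8.314 J mol⁻¹ K⁻¹)(650 K) × ln(0.00285/5.2×10⁻⁴)
   = (5.404 kJ/mol)(1.701) = 9.19 kJ/mol
ΔG > 0, so the forward reaction is non-spontaneous (proceeds in reverse).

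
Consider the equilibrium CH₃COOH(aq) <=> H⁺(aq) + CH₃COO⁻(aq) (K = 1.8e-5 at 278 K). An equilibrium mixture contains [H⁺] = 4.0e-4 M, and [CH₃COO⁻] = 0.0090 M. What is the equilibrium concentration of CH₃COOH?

At equilibrium, K = [H⁺]·[CH₃COO⁻] / [CH₃COOH] = 1.8e-5.
(4.0e-4)·(0.0090) / ([CH₃COOH]) = 1.8e-5
[CH₃COOH] = 0.200 = 0.20 M

[CH₃COOH] = 0.20 M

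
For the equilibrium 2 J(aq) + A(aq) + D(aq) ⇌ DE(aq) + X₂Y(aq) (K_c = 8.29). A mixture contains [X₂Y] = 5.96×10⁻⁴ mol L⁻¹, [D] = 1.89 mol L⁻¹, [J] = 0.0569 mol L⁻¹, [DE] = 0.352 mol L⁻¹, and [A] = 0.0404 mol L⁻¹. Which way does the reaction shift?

toward products

Q_c = [DE]·[X₂Y] / ([J]²·[A]·[D]) = (0.352)·(5.96×10⁻⁴) / ((0.0569)²·(0.0404)·(1.89)) = 0.849
Q_c = 0.849 < K_c = 8.29, so the forward reaction proceeds.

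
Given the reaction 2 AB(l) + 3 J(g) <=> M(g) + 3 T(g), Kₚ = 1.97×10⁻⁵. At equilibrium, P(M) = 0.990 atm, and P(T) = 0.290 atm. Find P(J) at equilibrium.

(AB is a pure liquid — omitted from Kₚ.)
At equilibrium, Kₚ = P(M)·P(T)³ / P(J)³ = 1.97×10⁻⁵.
(0.990)·(0.290)³ / (P(J))³ = 1.97×10⁻⁵
P(J)³ = 1230 ⇒ P(J) = 10.7 atm

P(J) = 10.7 atm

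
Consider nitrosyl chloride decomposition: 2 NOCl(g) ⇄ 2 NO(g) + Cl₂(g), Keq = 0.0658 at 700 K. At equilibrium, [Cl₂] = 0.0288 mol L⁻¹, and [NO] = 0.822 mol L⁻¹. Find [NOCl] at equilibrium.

At equilibrium, Keq = [NO]²·[Cl₂] / [NOCl]² = 0.0658.
(0.822)²·(0.0288) / ([NOCl])² = 0.0658
[NOCl]² = 0.296 ⇒ [NOCl] = 0.544 mol L⁻¹

[NOCl] = 0.544 mol L⁻¹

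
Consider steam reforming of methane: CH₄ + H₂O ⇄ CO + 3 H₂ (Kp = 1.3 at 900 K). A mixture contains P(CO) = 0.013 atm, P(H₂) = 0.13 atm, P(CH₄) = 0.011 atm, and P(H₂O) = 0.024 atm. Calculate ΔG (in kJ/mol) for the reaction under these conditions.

ΔG = -18.6 kJ/mol

Qp = P(CO)·P(H₂)³ / (P(CH₄)·P(H₂O)) = (0.013)·(0.13)³ / ((0.011)·(0.024)) = 0.108
ΔG = RT ln(Qp/Kp) = (8.314 J mol⁻¹ K⁻¹)(900 K) × ln(0.108/1.3)
   = (7.483 kJ/mol)(-2.488) = -18.6 kJ/mol
ΔG < 0, so the forward reaction is spontaneous (proceeds forward).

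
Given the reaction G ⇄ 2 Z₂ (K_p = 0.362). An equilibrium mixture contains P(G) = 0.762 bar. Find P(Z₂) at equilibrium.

At equilibrium, K_p = P(Z₂)² / P(G) = 0.362.
(P(Z₂))² / (0.762) = 0.362
P(Z₂)² = 0.276 ⇒ P(Z₂) = 0.525 bar

P(Z₂) = 0.525 bar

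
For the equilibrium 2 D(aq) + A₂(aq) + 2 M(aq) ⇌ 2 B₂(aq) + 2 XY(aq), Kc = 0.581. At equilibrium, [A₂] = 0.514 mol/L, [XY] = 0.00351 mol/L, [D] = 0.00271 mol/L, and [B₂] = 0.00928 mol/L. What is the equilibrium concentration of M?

[M] = 0.0220 mol/L

At equilibrium, Kc = [B₂]²·[XY]² / ([D]²·[A₂]·[M]²) = 0.581.
(0.00928)²·(0.00351)² / ((0.00271)²·(0.514)·([M])²) = 0.581
[M]² = 4.84×10⁻⁴ ⇒ [M] = 0.0220 mol/L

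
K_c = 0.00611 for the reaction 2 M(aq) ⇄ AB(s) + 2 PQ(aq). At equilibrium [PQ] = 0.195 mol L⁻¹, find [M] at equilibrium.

[M] = 2.49 mol L⁻¹

(AB is a pure solid — omitted from K_c.)
At equilibrium, K_c = [PQ]² / [M]² = 0.00611.
(0.195)² / ([M])² = 0.00611
[M]² = 6.22 ⇒ [M] = 2.49 mol L⁻¹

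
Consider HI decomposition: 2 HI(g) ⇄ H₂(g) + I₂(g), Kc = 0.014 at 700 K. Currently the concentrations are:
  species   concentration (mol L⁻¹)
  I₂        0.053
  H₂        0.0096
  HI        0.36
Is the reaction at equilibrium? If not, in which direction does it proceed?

toward products

Qc = [H₂]·[I₂] / [HI]² = (0.0096)·(0.053) / (0.36)² = 0.0039
Qc = 0.0039 < Kc = 0.014, so the forward reaction proceeds.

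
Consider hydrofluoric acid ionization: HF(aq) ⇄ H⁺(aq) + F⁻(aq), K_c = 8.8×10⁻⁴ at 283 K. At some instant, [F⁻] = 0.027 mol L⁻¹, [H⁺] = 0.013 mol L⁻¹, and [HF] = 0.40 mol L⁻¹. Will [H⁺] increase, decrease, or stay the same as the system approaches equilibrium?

stay the same

Q_c = [H⁺]·[F⁻] / [HF] = (0.013)·(0.027) / (0.40) = 8.8×10⁻⁴
Q_c = 8.8×10⁻⁴ = K_c; the system is at equilibrium.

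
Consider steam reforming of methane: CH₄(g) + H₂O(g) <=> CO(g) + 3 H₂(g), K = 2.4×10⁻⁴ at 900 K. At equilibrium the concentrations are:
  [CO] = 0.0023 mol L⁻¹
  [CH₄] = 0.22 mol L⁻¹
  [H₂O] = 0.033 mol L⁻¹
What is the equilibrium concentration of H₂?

At equilibrium, K = [CO]·[H₂]³ / ([CH₄]·[H₂O]) = 2.4×10⁻⁴.
(0.0023)·([H₂])³ / ((0.22)·(0.033)) = 2.4×10⁻⁴
[H₂]³ = 7.58×10⁻⁴ ⇒ [H₂] = 0.091 mol L⁻¹

[H₂] = 0.091 mol L⁻¹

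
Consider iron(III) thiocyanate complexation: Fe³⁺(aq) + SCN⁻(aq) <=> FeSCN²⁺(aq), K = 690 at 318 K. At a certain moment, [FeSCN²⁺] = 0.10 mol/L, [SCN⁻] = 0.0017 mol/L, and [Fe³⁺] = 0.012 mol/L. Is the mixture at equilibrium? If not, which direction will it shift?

Q = [FeSCN²⁺] / ([Fe³⁺]·[SCN⁻]) = (0.10) / ((0.012)·(0.0017)) = 4900
Q = 4900 > K = 690: net reverse reaction.

no; Q > K, reaction proceeds in reverse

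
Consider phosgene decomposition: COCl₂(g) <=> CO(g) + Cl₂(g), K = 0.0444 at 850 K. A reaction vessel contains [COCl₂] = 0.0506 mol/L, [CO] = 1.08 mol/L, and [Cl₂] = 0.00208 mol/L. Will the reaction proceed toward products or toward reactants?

neither direction; the system is at equilibrium

Q = [CO]·[Cl₂] / [COCl₂] = (1.08)·(0.00208) / (0.0506) = 0.0444
Q = 0.0444 = K, so the system is already at equilibrium.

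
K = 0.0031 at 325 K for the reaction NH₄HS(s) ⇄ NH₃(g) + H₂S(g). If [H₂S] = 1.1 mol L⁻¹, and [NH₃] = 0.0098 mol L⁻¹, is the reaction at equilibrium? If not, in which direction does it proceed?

toward reactants

(NH₄HS is a pure solid — omitted from Q.)
Q = [NH₃]·[H₂S] = (0.0098)·(1.1) = 0.011
Q = 0.011 > K = 0.0031, so the reverse reaction proceeds.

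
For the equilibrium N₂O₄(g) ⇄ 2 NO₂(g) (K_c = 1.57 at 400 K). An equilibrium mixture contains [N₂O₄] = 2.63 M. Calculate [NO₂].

[NO₂] = 2.03 M

At equilibrium, K_c = [NO₂]² / [N₂O₄] = 1.57.
([NO₂])² / (2.63) = 1.57
[NO₂]² = 4.13 ⇒ [NO₂] = 2.03 M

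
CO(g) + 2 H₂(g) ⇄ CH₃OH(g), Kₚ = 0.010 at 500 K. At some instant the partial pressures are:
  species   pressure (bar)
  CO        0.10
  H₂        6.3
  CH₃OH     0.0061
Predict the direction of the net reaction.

toward products

Qₚ = P(CH₃OH) / (P(CO)·P(H₂)²) = (0.0061) / ((0.10)·(6.3)²) = 0.0015
Qₚ = 0.0015 < Kₚ = 0.010, so the forward reaction proceeds.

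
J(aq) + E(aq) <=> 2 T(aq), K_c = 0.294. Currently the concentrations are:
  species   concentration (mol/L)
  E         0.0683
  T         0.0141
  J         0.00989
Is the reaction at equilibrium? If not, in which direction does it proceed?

Q_c = [T]² / ([J]·[E]) = (0.0141)² / ((0.00989)·(0.0683)) = 0.294
Q_c = 0.294 = K_c, so the system is already at equilibrium.

at equilibrium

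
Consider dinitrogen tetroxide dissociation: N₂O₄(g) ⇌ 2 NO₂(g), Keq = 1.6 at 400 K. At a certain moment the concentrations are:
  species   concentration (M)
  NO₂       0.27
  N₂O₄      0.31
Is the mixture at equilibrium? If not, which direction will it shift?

no; Q < K, reaction proceeds forward

Q = [NO₂]² / [N₂O₄] = (0.27)² / (0.31) = 0.24
Q = 0.24 < Keq = 1.6: net forward reaction.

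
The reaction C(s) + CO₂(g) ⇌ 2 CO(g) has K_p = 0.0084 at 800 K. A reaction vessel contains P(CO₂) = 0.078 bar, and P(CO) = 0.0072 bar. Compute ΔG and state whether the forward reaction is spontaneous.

ΔG = -16.9 kJ/mol; the forward reaction is spontaneous

(C is a pure solid — omitted from Q_p.)
Q_p = P(CO)² / P(CO₂) = (0.0072)² / (0.078) = 6.65×10⁻⁴
ΔG = RT ln(Q_p/K_p) = (8.314 J mol⁻¹ K⁻¹)(800 K) × ln(6.65×10⁻⁴/0.0084)
   = (6.651 kJ/mol)(-2.536) = -16.9 kJ/mol
ΔG < 0, so the forward reaction is spontaneous (proceeds forward).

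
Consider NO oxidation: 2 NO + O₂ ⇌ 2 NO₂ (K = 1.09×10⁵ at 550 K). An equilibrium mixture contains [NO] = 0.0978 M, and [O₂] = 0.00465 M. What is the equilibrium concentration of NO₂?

[NO₂] = 2.20 M

At equilibrium, K = [NO₂]² / ([NO]²·[O₂]) = 1.09×10⁵.
([NO₂])² / ((0.0978)²·(0.00465)) = 1.09×10⁵
[NO₂]² = 4.85 ⇒ [NO₂] = 2.20 M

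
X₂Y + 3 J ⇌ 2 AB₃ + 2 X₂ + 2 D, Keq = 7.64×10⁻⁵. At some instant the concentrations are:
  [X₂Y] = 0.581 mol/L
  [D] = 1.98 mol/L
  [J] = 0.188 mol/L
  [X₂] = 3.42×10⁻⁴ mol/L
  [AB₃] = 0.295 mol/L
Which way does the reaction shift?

in the forward direction

Q = [AB₃]²·[X₂]²·[D]² / ([X₂Y]·[J]³) = (0.295)²·(3.42×10⁻⁴)²·(1.98)² / ((0.581)·(0.188)³) = 1.03×10⁻⁵
Q = 1.03×10⁻⁵ < Keq = 7.64×10⁻⁵, so the forward reaction proceeds.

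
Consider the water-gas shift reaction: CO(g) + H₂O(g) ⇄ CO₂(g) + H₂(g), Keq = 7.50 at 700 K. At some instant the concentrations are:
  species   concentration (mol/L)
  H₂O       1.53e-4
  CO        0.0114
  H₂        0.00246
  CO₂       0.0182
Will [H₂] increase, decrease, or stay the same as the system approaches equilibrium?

Q = [CO₂]·[H₂] / ([CO]·[H₂O]) = (0.0182)·(0.00246) / ((0.0114)·(1.53e-4)) = 25.7
Q = 25.7 > Keq = 7.50: net reverse reaction.
H₂ is a product, so it decreases.

decrease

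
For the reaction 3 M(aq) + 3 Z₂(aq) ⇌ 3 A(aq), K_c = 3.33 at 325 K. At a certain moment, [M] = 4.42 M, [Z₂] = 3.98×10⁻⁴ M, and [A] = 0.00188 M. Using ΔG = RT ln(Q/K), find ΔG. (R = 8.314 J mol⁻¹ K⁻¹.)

ΔG = -2.71 kJ/mol

Q_c = [A]³ / ([M]³·[Z₂]³) = (0.00188)³ / ((4.42)³·(3.98×10⁻⁴)³) = 1.22
ΔG = RT ln(Q_c/K_c) = (8.314 J mol⁻¹ K⁻¹)(325 K) × ln(1.22/3.33)
   = (2.702 kJ/mol)(-1.004) = -2.71 kJ/mol
ΔG < 0, so the forward reaction is spontaneous (proceeds forward).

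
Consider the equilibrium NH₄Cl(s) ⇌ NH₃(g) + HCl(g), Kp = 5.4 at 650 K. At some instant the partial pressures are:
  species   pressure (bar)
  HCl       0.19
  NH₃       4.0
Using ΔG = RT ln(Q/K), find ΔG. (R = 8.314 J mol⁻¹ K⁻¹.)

(NH₄Cl is a pure solid — omitted from Qp.)
Qp = P(NH₃)·P(HCl) = (4.0)·(0.19) = 0.760
ΔG = RT ln(Qp/Kp) = (8.314 J mol⁻¹ K⁻¹)(650 K) × ln(0.760/5.4)
   = (5.404 kJ/mol)(-1.961) = -10.6 kJ/mol
ΔG < 0, so the forward reaction is spontaneous (proceeds forward).

ΔG = -10.6 kJ/mol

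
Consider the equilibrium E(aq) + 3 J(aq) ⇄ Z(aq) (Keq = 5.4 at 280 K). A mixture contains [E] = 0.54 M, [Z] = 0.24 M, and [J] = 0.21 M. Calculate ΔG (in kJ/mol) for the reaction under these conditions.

ΔG = 5.09 kJ/mol

Q = [Z] / ([E]·[J]³) = (0.24) / ((0.54)·(0.21)³) = 48.0
ΔG = RT ln(Q/Keq) = (8.314 J mol⁻¹ K⁻¹)(280 K) × ln(48.0/5.4)
   = (2.328 kJ/mol)(2.185) = 5.09 kJ/mol
ΔG > 0, so the forward reaction is non-spontaneous (proceeds in reverse).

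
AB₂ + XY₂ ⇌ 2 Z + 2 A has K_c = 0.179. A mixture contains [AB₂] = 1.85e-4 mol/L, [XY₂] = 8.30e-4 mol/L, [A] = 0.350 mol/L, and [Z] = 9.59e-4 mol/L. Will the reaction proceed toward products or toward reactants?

to the left

Q_c = [Z]²·[A]² / ([AB₂]·[XY₂]) = (9.59e-4)²·(0.350)² / ((1.85e-4)·(8.30e-4)) = 0.734
Q_c = 0.734 > K_c = 0.179, so the reverse reaction proceeds.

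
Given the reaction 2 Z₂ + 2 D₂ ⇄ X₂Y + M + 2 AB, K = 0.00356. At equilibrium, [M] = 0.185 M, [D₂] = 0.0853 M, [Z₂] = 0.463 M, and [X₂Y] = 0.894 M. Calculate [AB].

At equilibrium, K = [X₂Y]·[M]·[AB]² / ([Z₂]²·[D₂]²) = 0.00356.
(0.894)·(0.185)·([AB])² / ((0.463)²·(0.0853)²) = 0.00356
[AB]² = 3.36e-5 ⇒ [AB] = 0.00579 M

[AB] = 0.00579 M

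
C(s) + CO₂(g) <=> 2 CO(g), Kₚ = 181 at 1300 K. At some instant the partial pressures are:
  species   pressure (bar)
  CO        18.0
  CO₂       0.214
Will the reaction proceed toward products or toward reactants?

reverse (toward reactants)

(C is a pure solid — omitted from Qₚ.)
Qₚ = P(CO)² / P(CO₂) = (18.0)² / (0.214) = 1510
Qₚ = 1510 > Kₚ = 181, so the reverse reaction proceeds.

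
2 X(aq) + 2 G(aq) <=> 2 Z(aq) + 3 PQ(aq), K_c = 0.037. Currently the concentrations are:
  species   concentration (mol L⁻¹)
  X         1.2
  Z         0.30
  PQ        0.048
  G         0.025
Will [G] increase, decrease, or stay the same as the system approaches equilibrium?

Q_c = [Z]²·[PQ]³ / ([X]²·[G]²) = (0.30)²·(0.048)³ / ((1.2)²·(0.025)²) = 0.011
Q_c = 0.011 < K_c = 0.037: net forward reaction.
G is a reactant, so it decreases.

decrease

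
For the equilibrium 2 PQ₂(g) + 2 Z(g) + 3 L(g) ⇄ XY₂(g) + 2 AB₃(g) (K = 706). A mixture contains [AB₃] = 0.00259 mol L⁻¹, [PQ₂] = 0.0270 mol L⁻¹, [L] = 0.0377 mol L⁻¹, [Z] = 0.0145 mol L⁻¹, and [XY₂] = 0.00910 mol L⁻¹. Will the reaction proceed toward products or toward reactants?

Q = [XY₂]·[AB₃]² / ([PQ₂]²·[Z]²·[L]³) = (0.00910)·(0.00259)² / ((0.0270)²·(0.0145)²·(0.0377)³) = 7430
Q = 7430 > K = 706, so the reverse reaction proceeds.

to the left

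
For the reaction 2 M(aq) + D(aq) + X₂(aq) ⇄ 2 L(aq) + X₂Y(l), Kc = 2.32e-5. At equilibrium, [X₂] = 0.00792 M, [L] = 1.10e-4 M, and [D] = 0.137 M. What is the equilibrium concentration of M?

[M] = 0.693 M

(X₂Y is a pure liquid — omitted from Kc.)
At equilibrium, Kc = [L]² / ([M]²·[D]·[X₂]) = 2.32e-5.
(1.10e-4)² / (([M])²·(0.137)·(0.00792)) = 2.32e-5
[M]² = 0.481 ⇒ [M] = 0.693 M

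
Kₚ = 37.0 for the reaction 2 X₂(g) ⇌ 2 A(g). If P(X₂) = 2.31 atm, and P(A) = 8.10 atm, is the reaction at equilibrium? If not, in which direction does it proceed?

in the forward direction

Qₚ = P(A)² / P(X₂)² = (8.10)² / (2.31)² = 12.3
Qₚ = 12.3 < Kₚ = 37.0, so the forward reaction proceeds.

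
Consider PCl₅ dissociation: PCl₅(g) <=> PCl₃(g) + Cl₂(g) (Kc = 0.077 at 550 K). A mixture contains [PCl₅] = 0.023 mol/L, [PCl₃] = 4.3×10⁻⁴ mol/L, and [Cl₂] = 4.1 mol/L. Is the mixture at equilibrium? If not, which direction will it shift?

Qc = [PCl₃]·[Cl₂] / [PCl₅] = (4.3×10⁻⁴)·(4.1) / (0.023) = 0.077
Qc = 0.077 = Kc; the system is at equilibrium.

yes, at equilibrium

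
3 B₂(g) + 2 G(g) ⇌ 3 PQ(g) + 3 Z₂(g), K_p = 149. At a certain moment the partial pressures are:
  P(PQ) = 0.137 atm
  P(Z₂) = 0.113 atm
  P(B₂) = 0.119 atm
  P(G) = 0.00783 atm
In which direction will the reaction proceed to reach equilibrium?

in the forward direction

Q_p = P(PQ)³·P(Z₂)³ / (P(B₂)³·P(G)²) = (0.137)³·(0.113)³ / ((0.119)³·(0.00783)²) = 35.9
Q_p = 35.9 < K_p = 149, so the forward reaction proceeds.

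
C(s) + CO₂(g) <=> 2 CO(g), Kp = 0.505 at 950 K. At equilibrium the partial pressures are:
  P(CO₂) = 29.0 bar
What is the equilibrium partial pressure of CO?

(C is a pure solid — omitted from Kp.)
At equilibrium, Kp = P(CO)² / P(CO₂) = 0.505.
(P(CO))² / (29.0) = 0.505
P(CO)² = 14.6 ⇒ P(CO) = 3.83 bar

P(CO) = 3.83 bar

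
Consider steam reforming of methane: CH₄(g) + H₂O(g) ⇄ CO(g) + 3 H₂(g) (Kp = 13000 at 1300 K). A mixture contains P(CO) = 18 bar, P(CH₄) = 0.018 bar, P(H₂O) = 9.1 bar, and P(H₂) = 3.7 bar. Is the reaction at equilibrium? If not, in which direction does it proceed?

toward products

Qp = P(CO)·P(H₂)³ / (P(CH₄)·P(H₂O)) = (18)·(3.7)³ / ((0.018)·(9.1)) = 5600
Qp = 5600 < Kp = 13000, so the forward reaction proceeds.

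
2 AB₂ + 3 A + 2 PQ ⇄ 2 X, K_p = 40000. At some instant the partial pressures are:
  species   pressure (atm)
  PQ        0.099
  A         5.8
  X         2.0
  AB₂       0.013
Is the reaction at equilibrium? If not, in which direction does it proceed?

Q_p = P(X)² / (P(AB₂)²·P(A)³·P(PQ)²) = (2.0)² / ((0.013)²·(5.8)³·(0.099)²) = 12000
Q_p = 12000 < K_p = 40000, so the forward reaction proceeds.

forward (toward products)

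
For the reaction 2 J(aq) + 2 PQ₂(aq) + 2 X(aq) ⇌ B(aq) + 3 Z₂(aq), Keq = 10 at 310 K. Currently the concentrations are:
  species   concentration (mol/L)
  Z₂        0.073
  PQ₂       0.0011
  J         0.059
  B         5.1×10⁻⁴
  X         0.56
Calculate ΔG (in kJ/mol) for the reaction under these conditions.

ΔG = 6.98 kJ/mol

Q = [B]·[Z₂]³ / ([J]²·[PQ₂]²·[X]²) = (5.1×10⁻⁴)·(0.073)³ / ((0.059)²·(0.0011)²·(0.56)²) = 150
ΔG = RT ln(Q/Keq) = (8.314 J mol⁻¹ K⁻¹)(310 K) × ln(150/10)
   = (2.577 kJ/mol)(2.708) = 6.98 kJ/mol
ΔG > 0, so the forward reaction is non-spontaneous (proceeds in reverse).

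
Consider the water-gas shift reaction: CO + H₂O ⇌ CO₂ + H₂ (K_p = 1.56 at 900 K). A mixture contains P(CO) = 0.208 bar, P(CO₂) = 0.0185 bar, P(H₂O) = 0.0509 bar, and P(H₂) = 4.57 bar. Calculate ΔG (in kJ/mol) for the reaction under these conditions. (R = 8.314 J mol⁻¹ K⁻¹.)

Q_p = P(CO₂)·P(H₂) / (P(CO)·P(H₂O)) = (0.0185)·(4.57) / ((0.208)·(0.0509)) = 7.99
ΔG = RT ln(Q_p/K_p) = (8.314 J mol⁻¹ K⁻¹)(900 K) × ln(7.99/1.56)
   = (7.483 kJ/mol)(1.634) = 12.2 kJ/mol
ΔG > 0, so the forward reaction is non-spontaneous (proceeds in reverse).

ΔG = 12.2 kJ/mol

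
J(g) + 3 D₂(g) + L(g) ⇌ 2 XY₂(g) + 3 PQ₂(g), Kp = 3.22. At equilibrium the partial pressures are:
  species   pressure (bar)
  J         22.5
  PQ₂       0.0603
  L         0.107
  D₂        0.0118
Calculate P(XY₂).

P(XY₂) = 0.241 bar

At equilibrium, Kp = P(XY₂)²·P(PQ₂)³ / (P(J)·P(D₂)³·P(L)) = 3.22.
(P(XY₂))²·(0.0603)³ / ((22.5)·(0.0118)³·(0.107)) = 3.22
P(XY₂)² = 0.0581 ⇒ P(XY₂) = 0.241 bar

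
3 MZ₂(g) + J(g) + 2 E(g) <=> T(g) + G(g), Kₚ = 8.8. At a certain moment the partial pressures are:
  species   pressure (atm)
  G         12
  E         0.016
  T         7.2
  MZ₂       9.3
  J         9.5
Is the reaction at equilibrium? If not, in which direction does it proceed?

in the reverse direction

Qₚ = P(T)·P(G) / (P(MZ₂)³·P(J)·P(E)²) = (7.2)·(12) / ((9.3)³·(9.5)·(0.016)²) = 44
Qₚ = 44 > Kₚ = 8.8, so the reverse reaction proceeds.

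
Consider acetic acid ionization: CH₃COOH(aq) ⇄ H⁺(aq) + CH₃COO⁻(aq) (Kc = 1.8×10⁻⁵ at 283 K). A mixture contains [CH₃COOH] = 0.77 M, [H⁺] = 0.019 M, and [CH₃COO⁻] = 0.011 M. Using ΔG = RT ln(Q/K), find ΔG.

ΔG = 6.38 kJ/mol

Qc = [H⁺]·[CH₃COO⁻] / [CH₃COOH] = (0.019)·(0.011) / (0.77) = 2.71×10⁻⁴
ΔG = RT ln(Qc/Kc) = (8.314 J mol⁻¹ K⁻¹)(283 K) × ln(2.71×10⁻⁴/1.8×10⁻⁵)
   = (2.353 kJ/mol)(2.712) = 6.38 kJ/mol
ΔG > 0, so the forward reaction is non-spontaneous (proceeds in reverse).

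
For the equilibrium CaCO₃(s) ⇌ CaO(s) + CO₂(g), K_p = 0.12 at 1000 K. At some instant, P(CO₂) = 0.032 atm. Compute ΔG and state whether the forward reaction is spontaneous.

(CaCO₃, CaO are pure solids — omitted from Q_p.)
Q_p = P(CO₂) = 0.0320
ΔG = RT ln(Q_p/K_p) = (8.314 J mol⁻¹ K⁻¹)(1000 K) × ln(0.0320/0.12)
   = (8.314 kJ/mol)(-1.322) = -11.0 kJ/mol
ΔG < 0, so the forward reaction is spontaneous (proceeds forward).

ΔG = -11.0 kJ/mol; the forward reaction is spontaneous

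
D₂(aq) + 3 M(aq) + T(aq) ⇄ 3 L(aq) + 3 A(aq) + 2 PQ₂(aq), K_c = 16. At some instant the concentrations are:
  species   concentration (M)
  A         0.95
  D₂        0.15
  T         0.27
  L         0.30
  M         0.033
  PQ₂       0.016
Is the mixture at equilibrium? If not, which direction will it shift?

no; Q < K, reaction proceeds forward

Q_c = [L]³·[A]³·[PQ₂]² / ([D₂]·[M]³·[T]) = (0.30)³·(0.95)³·(0.016)² / ((0.15)·(0.033)³·(0.27)) = 4.1
Q_c = 4.1 < K_c = 16: net forward reaction.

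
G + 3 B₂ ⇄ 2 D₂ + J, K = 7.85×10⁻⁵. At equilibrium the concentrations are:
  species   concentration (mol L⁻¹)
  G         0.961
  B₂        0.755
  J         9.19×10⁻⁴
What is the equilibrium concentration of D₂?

[D₂] = 0.188 mol L⁻¹

At equilibrium, K = [D₂]²·[J] / ([G]·[B₂]³) = 7.85×10⁻⁵.
([D₂])²·(9.19×10⁻⁴) / ((0.961)·(0.755)³) = 7.85×10⁻⁵
[D₂]² = 0.0353 ⇒ [D₂] = 0.188 mol L⁻¹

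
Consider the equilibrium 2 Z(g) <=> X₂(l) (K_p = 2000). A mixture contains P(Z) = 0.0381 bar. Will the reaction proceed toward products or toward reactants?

to the right

(X₂ is a pure liquid — omitted from Q_p.)
Q_p = 1 / P(Z)² = 1 / (0.0381)² = 689
Q_p = 689 < K_p = 2000, so the forward reaction proceeds.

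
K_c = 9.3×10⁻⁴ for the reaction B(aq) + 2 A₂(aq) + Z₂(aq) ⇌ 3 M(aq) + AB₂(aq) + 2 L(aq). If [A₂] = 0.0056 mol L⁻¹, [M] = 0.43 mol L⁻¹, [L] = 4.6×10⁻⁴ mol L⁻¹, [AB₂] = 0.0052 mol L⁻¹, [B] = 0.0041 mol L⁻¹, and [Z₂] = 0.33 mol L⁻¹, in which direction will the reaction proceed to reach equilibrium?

in the reverse direction

Q_c = [M]³·[AB₂]·[L]² / ([B]·[A₂]²·[Z₂]) = (0.43)³·(0.0052)·(4.6×10⁻⁴)² / ((0.0041)·(0.0056)²·(0.33)) = 0.0021
Q_c = 0.0021 > K_c = 9.3×10⁻⁴, so the reverse reaction proceeds.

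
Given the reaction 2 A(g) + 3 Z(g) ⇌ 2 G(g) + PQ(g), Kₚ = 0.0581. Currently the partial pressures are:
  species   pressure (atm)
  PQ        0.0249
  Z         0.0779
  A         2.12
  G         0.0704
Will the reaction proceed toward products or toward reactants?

Qₚ = P(G)²·P(PQ) / (P(A)²·P(Z)³) = (0.0704)²·(0.0249) / ((2.12)²·(0.0779)³) = 0.0581
Qₚ = 0.0581 = Kₚ, so the system is already at equilibrium.

no net change (already at equilibrium)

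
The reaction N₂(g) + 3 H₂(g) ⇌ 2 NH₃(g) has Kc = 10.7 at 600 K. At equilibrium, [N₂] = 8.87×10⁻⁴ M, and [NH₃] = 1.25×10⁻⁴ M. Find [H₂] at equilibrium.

At equilibrium, Kc = [NH₃]² / ([N₂]·[H₂]³) = 10.7.
(1.25×10⁻⁴)² / ((8.87×10⁻⁴)·([H₂])³) = 10.7
[H₂]³ = 1.65×10⁻⁶ ⇒ [H₂] = 0.0118 M

[H₂] = 0.0118 M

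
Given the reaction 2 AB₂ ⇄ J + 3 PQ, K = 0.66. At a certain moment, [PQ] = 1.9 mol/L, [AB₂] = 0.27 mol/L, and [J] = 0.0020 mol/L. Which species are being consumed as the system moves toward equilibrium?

AB₂ (reactants)

Q = [J]·[PQ]³ / [AB₂]² = (0.0020)·(1.9)³ / (0.27)² = 0.19
Q = 0.19 < K = 0.66: net forward reaction.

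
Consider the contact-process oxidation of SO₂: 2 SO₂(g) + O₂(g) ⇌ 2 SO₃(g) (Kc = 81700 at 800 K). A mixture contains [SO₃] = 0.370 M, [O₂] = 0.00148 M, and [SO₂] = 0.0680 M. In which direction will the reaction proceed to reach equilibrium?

in the forward direction

Qc = [SO₃]² / ([SO₂]²·[O₂]) = (0.370)² / ((0.0680)²·(0.00148)) = 20000
Qc = 20000 < Kc = 81700, so the forward reaction proceeds.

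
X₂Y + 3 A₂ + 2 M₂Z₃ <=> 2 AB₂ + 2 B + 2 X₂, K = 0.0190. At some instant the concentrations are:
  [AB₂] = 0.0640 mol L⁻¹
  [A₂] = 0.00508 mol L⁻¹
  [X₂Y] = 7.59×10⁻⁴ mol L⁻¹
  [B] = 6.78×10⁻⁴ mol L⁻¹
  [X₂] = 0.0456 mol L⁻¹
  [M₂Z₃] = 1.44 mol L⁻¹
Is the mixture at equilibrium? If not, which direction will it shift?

yes, at equilibrium

Q = [AB₂]²·[B]²·[X₂]² / ([X₂Y]·[A₂]³·[M₂Z₃]²) = (0.0640)²·(6.78×10⁻⁴)²·(0.0456)² / ((7.59×10⁻⁴)·(0.00508)³·(1.44)²) = 0.0190
Q = 0.0190 = K; the system is at equilibrium.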